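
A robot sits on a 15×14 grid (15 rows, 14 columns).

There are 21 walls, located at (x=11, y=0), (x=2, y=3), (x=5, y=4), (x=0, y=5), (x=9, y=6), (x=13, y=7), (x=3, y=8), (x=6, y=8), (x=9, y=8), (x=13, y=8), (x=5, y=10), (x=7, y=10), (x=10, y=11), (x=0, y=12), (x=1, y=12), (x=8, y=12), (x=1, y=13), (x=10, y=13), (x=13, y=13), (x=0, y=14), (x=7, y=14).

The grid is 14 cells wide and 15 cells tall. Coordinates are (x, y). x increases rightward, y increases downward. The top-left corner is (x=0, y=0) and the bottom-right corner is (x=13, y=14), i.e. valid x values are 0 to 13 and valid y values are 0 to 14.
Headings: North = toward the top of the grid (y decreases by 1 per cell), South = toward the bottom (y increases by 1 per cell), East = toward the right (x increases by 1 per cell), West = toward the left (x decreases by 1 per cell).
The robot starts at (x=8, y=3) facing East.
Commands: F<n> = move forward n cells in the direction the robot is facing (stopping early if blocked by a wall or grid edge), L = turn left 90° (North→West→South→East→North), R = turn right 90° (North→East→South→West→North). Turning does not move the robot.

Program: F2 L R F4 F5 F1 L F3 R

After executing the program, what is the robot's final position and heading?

Start: (x=8, y=3), facing East
  F2: move forward 2, now at (x=10, y=3)
  L: turn left, now facing North
  R: turn right, now facing East
  F4: move forward 3/4 (blocked), now at (x=13, y=3)
  F5: move forward 0/5 (blocked), now at (x=13, y=3)
  F1: move forward 0/1 (blocked), now at (x=13, y=3)
  L: turn left, now facing North
  F3: move forward 3, now at (x=13, y=0)
  R: turn right, now facing East
Final: (x=13, y=0), facing East

Answer: Final position: (x=13, y=0), facing East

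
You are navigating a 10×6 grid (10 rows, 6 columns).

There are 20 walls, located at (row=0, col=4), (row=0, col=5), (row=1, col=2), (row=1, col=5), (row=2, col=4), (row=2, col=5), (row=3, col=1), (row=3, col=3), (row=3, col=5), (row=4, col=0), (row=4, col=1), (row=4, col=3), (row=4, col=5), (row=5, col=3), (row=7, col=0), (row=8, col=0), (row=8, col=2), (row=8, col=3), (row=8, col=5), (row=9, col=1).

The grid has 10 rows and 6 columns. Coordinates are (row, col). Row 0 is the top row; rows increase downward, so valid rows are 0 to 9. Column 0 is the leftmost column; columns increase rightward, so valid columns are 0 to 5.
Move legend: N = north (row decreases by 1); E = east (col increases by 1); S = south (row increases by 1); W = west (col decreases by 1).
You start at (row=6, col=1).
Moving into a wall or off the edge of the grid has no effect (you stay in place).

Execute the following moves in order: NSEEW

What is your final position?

Answer: Final position: (row=6, col=2)

Derivation:
Start: (row=6, col=1)
  N (north): (row=6, col=1) -> (row=5, col=1)
  S (south): (row=5, col=1) -> (row=6, col=1)
  E (east): (row=6, col=1) -> (row=6, col=2)
  E (east): (row=6, col=2) -> (row=6, col=3)
  W (west): (row=6, col=3) -> (row=6, col=2)
Final: (row=6, col=2)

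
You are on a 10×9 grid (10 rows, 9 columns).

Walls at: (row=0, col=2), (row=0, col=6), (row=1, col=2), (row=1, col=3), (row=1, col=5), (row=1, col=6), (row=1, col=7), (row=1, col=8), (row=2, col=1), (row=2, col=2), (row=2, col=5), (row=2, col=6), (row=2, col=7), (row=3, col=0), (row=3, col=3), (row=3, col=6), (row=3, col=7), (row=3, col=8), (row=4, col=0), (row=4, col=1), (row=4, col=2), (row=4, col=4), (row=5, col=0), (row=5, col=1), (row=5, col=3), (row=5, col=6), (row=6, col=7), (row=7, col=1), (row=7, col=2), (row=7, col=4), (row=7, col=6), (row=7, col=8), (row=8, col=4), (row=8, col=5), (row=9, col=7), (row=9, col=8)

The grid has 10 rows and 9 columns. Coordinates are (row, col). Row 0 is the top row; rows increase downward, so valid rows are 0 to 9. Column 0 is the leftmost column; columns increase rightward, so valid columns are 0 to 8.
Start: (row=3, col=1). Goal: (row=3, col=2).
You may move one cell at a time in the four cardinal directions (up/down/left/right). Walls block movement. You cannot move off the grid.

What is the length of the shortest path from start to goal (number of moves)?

BFS from (row=3, col=1) until reaching (row=3, col=2):
  Distance 0: (row=3, col=1)
  Distance 1: (row=3, col=2)  <- goal reached here
One shortest path (1 moves): (row=3, col=1) -> (row=3, col=2)

Answer: Shortest path length: 1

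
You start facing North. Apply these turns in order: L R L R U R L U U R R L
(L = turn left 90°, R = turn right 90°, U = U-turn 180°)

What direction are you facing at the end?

Answer: Final heading: West

Derivation:
Start: North
  L (left (90° counter-clockwise)) -> West
  R (right (90° clockwise)) -> North
  L (left (90° counter-clockwise)) -> West
  R (right (90° clockwise)) -> North
  U (U-turn (180°)) -> South
  R (right (90° clockwise)) -> West
  L (left (90° counter-clockwise)) -> South
  U (U-turn (180°)) -> North
  U (U-turn (180°)) -> South
  R (right (90° clockwise)) -> West
  R (right (90° clockwise)) -> North
  L (left (90° counter-clockwise)) -> West
Final: West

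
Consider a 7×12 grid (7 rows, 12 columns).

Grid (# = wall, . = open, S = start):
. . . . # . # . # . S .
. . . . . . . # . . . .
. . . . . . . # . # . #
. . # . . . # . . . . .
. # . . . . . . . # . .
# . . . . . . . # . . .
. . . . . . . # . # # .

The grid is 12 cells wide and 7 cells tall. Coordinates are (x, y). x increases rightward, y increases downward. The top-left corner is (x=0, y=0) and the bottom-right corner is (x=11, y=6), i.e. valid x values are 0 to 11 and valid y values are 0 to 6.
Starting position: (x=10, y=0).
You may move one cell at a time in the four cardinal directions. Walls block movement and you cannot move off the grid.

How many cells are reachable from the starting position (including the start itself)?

Answer: Reachable cells: 66

Derivation:
BFS flood-fill from (x=10, y=0):
  Distance 0: (x=10, y=0)
  Distance 1: (x=9, y=0), (x=11, y=0), (x=10, y=1)
  Distance 2: (x=9, y=1), (x=11, y=1), (x=10, y=2)
  Distance 3: (x=8, y=1), (x=10, y=3)
  Distance 4: (x=8, y=2), (x=9, y=3), (x=11, y=3), (x=10, y=4)
  Distance 5: (x=8, y=3), (x=11, y=4), (x=10, y=5)
  Distance 6: (x=7, y=3), (x=8, y=4), (x=9, y=5), (x=11, y=5)
  Distance 7: (x=7, y=4), (x=11, y=6)
  Distance 8: (x=6, y=4), (x=7, y=5)
  Distance 9: (x=5, y=4), (x=6, y=5)
  Distance 10: (x=5, y=3), (x=4, y=4), (x=5, y=5), (x=6, y=6)
  Distance 11: (x=5, y=2), (x=4, y=3), (x=3, y=4), (x=4, y=5), (x=5, y=6)
  Distance 12: (x=5, y=1), (x=4, y=2), (x=6, y=2), (x=3, y=3), (x=2, y=4), (x=3, y=5), (x=4, y=6)
  Distance 13: (x=5, y=0), (x=4, y=1), (x=6, y=1), (x=3, y=2), (x=2, y=5), (x=3, y=6)
  Distance 14: (x=3, y=1), (x=2, y=2), (x=1, y=5), (x=2, y=6)
  Distance 15: (x=3, y=0), (x=2, y=1), (x=1, y=2), (x=1, y=6)
  Distance 16: (x=2, y=0), (x=1, y=1), (x=0, y=2), (x=1, y=3), (x=0, y=6)
  Distance 17: (x=1, y=0), (x=0, y=1), (x=0, y=3)
  Distance 18: (x=0, y=0), (x=0, y=4)
Total reachable: 66 (grid has 68 open cells total)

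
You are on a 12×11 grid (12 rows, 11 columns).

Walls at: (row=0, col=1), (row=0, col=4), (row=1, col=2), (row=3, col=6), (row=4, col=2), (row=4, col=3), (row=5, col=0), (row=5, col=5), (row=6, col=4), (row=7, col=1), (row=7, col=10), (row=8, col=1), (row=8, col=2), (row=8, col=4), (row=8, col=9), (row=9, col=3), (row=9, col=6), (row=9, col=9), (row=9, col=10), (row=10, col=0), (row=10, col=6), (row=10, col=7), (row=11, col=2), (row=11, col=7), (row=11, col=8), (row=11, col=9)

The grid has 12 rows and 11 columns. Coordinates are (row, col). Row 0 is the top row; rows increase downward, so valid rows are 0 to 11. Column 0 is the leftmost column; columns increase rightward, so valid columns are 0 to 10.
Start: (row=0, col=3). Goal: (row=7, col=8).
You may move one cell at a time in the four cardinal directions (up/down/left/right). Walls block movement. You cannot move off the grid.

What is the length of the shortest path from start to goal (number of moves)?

BFS from (row=0, col=3) until reaching (row=7, col=8):
  Distance 0: (row=0, col=3)
  Distance 1: (row=0, col=2), (row=1, col=3)
  Distance 2: (row=1, col=4), (row=2, col=3)
  Distance 3: (row=1, col=5), (row=2, col=2), (row=2, col=4), (row=3, col=3)
  Distance 4: (row=0, col=5), (row=1, col=6), (row=2, col=1), (row=2, col=5), (row=3, col=2), (row=3, col=4)
  Distance 5: (row=0, col=6), (row=1, col=1), (row=1, col=7), (row=2, col=0), (row=2, col=6), (row=3, col=1), (row=3, col=5), (row=4, col=4)
  Distance 6: (row=0, col=7), (row=1, col=0), (row=1, col=8), (row=2, col=7), (row=3, col=0), (row=4, col=1), (row=4, col=5), (row=5, col=4)
  Distance 7: (row=0, col=0), (row=0, col=8), (row=1, col=9), (row=2, col=8), (row=3, col=7), (row=4, col=0), (row=4, col=6), (row=5, col=1), (row=5, col=3)
  Distance 8: (row=0, col=9), (row=1, col=10), (row=2, col=9), (row=3, col=8), (row=4, col=7), (row=5, col=2), (row=5, col=6), (row=6, col=1), (row=6, col=3)
  Distance 9: (row=0, col=10), (row=2, col=10), (row=3, col=9), (row=4, col=8), (row=5, col=7), (row=6, col=0), (row=6, col=2), (row=6, col=6), (row=7, col=3)
  Distance 10: (row=3, col=10), (row=4, col=9), (row=5, col=8), (row=6, col=5), (row=6, col=7), (row=7, col=0), (row=7, col=2), (row=7, col=4), (row=7, col=6), (row=8, col=3)
  Distance 11: (row=4, col=10), (row=5, col=9), (row=6, col=8), (row=7, col=5), (row=7, col=7), (row=8, col=0), (row=8, col=6)
  Distance 12: (row=5, col=10), (row=6, col=9), (row=7, col=8), (row=8, col=5), (row=8, col=7), (row=9, col=0)  <- goal reached here
One shortest path (12 moves): (row=0, col=3) -> (row=1, col=3) -> (row=1, col=4) -> (row=1, col=5) -> (row=1, col=6) -> (row=1, col=7) -> (row=1, col=8) -> (row=2, col=8) -> (row=3, col=8) -> (row=4, col=8) -> (row=5, col=8) -> (row=6, col=8) -> (row=7, col=8)

Answer: Shortest path length: 12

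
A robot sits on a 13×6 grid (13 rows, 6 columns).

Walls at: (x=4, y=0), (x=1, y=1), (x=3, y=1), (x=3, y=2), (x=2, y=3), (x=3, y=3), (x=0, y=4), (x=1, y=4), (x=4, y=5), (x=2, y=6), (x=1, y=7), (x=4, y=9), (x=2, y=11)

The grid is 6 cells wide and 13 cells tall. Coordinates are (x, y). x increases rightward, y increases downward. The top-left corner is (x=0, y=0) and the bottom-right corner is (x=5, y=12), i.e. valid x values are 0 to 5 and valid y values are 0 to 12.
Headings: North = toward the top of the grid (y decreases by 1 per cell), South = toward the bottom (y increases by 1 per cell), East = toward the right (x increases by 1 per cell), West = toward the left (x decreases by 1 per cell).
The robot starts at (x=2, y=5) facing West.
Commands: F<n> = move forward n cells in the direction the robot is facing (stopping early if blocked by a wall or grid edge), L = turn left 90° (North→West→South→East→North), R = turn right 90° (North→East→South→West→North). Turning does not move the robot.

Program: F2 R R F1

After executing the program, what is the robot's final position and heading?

Answer: Final position: (x=1, y=5), facing East

Derivation:
Start: (x=2, y=5), facing West
  F2: move forward 2, now at (x=0, y=5)
  R: turn right, now facing North
  R: turn right, now facing East
  F1: move forward 1, now at (x=1, y=5)
Final: (x=1, y=5), facing East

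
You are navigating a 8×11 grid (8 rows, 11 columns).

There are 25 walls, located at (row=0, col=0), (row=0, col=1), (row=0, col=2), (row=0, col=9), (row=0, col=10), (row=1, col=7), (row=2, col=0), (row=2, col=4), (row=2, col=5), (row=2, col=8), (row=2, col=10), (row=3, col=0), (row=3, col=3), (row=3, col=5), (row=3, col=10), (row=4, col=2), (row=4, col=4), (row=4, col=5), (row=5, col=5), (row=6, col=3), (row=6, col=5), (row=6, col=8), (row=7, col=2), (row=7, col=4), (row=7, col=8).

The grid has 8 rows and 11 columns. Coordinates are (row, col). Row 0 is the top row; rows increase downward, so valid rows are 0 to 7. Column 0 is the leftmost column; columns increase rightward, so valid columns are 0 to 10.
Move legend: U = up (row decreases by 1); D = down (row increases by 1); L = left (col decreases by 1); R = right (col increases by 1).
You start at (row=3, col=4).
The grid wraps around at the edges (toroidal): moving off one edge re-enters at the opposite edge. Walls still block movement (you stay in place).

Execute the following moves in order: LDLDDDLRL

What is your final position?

Answer: Final position: (row=3, col=4)

Derivation:
Start: (row=3, col=4)
  L (left): blocked, stay at (row=3, col=4)
  D (down): blocked, stay at (row=3, col=4)
  L (left): blocked, stay at (row=3, col=4)
  [×3]D (down): blocked, stay at (row=3, col=4)
  L (left): blocked, stay at (row=3, col=4)
  R (right): blocked, stay at (row=3, col=4)
  L (left): blocked, stay at (row=3, col=4)
Final: (row=3, col=4)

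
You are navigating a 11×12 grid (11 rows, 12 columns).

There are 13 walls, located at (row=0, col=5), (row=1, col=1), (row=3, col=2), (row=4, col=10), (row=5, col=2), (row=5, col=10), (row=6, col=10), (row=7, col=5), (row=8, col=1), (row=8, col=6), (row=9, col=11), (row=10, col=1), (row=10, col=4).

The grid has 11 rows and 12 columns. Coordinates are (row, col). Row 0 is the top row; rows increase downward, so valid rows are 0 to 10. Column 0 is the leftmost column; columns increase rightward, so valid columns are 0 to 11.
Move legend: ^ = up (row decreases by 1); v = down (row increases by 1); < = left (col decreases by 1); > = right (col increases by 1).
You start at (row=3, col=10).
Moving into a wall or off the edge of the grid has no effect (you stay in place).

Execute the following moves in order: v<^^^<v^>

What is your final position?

Answer: Final position: (row=0, col=9)

Derivation:
Start: (row=3, col=10)
  v (down): blocked, stay at (row=3, col=10)
  < (left): (row=3, col=10) -> (row=3, col=9)
  ^ (up): (row=3, col=9) -> (row=2, col=9)
  ^ (up): (row=2, col=9) -> (row=1, col=9)
  ^ (up): (row=1, col=9) -> (row=0, col=9)
  < (left): (row=0, col=9) -> (row=0, col=8)
  v (down): (row=0, col=8) -> (row=1, col=8)
  ^ (up): (row=1, col=8) -> (row=0, col=8)
  > (right): (row=0, col=8) -> (row=0, col=9)
Final: (row=0, col=9)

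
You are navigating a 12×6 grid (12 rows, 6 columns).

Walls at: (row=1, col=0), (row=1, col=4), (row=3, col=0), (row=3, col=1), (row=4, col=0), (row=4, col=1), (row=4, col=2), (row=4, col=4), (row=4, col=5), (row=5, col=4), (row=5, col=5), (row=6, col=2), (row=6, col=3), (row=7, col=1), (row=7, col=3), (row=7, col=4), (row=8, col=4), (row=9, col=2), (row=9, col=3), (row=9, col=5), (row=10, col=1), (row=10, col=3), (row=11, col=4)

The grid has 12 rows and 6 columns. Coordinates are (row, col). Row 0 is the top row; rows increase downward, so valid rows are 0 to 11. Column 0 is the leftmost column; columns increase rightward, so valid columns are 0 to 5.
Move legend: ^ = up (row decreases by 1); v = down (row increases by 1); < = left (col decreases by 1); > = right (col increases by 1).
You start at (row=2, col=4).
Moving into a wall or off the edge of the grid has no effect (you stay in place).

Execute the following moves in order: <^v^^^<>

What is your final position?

Answer: Final position: (row=0, col=3)

Derivation:
Start: (row=2, col=4)
  < (left): (row=2, col=4) -> (row=2, col=3)
  ^ (up): (row=2, col=3) -> (row=1, col=3)
  v (down): (row=1, col=3) -> (row=2, col=3)
  ^ (up): (row=2, col=3) -> (row=1, col=3)
  ^ (up): (row=1, col=3) -> (row=0, col=3)
  ^ (up): blocked, stay at (row=0, col=3)
  < (left): (row=0, col=3) -> (row=0, col=2)
  > (right): (row=0, col=2) -> (row=0, col=3)
Final: (row=0, col=3)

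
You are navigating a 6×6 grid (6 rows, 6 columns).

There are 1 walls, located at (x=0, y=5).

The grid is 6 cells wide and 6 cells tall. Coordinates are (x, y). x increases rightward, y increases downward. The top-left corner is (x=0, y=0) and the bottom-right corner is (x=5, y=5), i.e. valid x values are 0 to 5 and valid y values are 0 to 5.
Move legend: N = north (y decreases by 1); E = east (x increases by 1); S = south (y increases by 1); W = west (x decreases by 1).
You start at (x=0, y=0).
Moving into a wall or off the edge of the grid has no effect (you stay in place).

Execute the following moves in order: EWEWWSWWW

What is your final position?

Start: (x=0, y=0)
  E (east): (x=0, y=0) -> (x=1, y=0)
  W (west): (x=1, y=0) -> (x=0, y=0)
  E (east): (x=0, y=0) -> (x=1, y=0)
  W (west): (x=1, y=0) -> (x=0, y=0)
  W (west): blocked, stay at (x=0, y=0)
  S (south): (x=0, y=0) -> (x=0, y=1)
  [×3]W (west): blocked, stay at (x=0, y=1)
Final: (x=0, y=1)

Answer: Final position: (x=0, y=1)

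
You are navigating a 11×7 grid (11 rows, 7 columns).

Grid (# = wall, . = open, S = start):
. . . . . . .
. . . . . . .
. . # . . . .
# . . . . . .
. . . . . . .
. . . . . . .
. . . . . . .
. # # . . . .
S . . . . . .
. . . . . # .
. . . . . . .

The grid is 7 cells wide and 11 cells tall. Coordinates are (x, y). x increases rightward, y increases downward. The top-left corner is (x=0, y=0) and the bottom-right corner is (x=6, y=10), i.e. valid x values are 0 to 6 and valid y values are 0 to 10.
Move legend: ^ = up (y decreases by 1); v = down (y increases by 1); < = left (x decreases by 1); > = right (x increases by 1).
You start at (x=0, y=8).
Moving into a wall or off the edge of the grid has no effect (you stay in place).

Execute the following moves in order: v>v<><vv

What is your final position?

Answer: Final position: (x=0, y=10)

Derivation:
Start: (x=0, y=8)
  v (down): (x=0, y=8) -> (x=0, y=9)
  > (right): (x=0, y=9) -> (x=1, y=9)
  v (down): (x=1, y=9) -> (x=1, y=10)
  < (left): (x=1, y=10) -> (x=0, y=10)
  > (right): (x=0, y=10) -> (x=1, y=10)
  < (left): (x=1, y=10) -> (x=0, y=10)
  v (down): blocked, stay at (x=0, y=10)
  v (down): blocked, stay at (x=0, y=10)
Final: (x=0, y=10)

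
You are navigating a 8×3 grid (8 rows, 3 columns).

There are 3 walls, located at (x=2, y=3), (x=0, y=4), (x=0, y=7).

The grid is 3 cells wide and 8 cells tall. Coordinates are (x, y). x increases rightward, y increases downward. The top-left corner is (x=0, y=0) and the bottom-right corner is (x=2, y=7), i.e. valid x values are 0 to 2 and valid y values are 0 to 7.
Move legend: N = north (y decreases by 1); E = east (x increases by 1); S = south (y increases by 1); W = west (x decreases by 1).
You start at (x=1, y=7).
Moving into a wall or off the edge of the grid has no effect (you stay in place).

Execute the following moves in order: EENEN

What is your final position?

Answer: Final position: (x=2, y=5)

Derivation:
Start: (x=1, y=7)
  E (east): (x=1, y=7) -> (x=2, y=7)
  E (east): blocked, stay at (x=2, y=7)
  N (north): (x=2, y=7) -> (x=2, y=6)
  E (east): blocked, stay at (x=2, y=6)
  N (north): (x=2, y=6) -> (x=2, y=5)
Final: (x=2, y=5)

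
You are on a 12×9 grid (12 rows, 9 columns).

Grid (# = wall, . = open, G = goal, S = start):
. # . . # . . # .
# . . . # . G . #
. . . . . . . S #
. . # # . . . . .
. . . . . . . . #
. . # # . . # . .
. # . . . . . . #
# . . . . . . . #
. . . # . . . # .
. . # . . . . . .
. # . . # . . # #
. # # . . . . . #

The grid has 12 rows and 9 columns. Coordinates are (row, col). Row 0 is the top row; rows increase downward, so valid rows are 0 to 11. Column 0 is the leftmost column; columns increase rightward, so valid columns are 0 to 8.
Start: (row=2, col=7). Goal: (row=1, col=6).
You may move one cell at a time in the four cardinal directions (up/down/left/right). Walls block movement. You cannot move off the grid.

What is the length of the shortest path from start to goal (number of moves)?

BFS from (row=2, col=7) until reaching (row=1, col=6):
  Distance 0: (row=2, col=7)
  Distance 1: (row=1, col=7), (row=2, col=6), (row=3, col=7)
  Distance 2: (row=1, col=6), (row=2, col=5), (row=3, col=6), (row=3, col=8), (row=4, col=7)  <- goal reached here
One shortest path (2 moves): (row=2, col=7) -> (row=2, col=6) -> (row=1, col=6)

Answer: Shortest path length: 2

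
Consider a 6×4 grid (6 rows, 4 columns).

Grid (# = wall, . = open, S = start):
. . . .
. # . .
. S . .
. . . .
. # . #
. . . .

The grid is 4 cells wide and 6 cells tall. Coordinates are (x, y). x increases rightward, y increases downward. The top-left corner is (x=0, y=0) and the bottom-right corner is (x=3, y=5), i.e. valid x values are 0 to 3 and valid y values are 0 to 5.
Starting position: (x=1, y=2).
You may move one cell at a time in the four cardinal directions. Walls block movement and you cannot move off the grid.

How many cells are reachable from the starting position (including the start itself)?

BFS flood-fill from (x=1, y=2):
  Distance 0: (x=1, y=2)
  Distance 1: (x=0, y=2), (x=2, y=2), (x=1, y=3)
  Distance 2: (x=0, y=1), (x=2, y=1), (x=3, y=2), (x=0, y=3), (x=2, y=3)
  Distance 3: (x=0, y=0), (x=2, y=0), (x=3, y=1), (x=3, y=3), (x=0, y=4), (x=2, y=4)
  Distance 4: (x=1, y=0), (x=3, y=0), (x=0, y=5), (x=2, y=5)
  Distance 5: (x=1, y=5), (x=3, y=5)
Total reachable: 21 (grid has 21 open cells total)

Answer: Reachable cells: 21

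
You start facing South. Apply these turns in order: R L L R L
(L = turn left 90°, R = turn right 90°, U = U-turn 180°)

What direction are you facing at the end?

Answer: Final heading: East

Derivation:
Start: South
  R (right (90° clockwise)) -> West
  L (left (90° counter-clockwise)) -> South
  L (left (90° counter-clockwise)) -> East
  R (right (90° clockwise)) -> South
  L (left (90° counter-clockwise)) -> East
Final: East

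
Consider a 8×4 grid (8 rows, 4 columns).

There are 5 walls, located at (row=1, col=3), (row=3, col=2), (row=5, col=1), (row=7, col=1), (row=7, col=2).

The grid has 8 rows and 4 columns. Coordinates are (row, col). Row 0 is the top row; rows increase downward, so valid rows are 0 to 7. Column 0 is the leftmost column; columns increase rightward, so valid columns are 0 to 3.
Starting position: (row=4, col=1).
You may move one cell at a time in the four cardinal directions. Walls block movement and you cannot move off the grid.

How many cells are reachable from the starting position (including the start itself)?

Answer: Reachable cells: 27

Derivation:
BFS flood-fill from (row=4, col=1):
  Distance 0: (row=4, col=1)
  Distance 1: (row=3, col=1), (row=4, col=0), (row=4, col=2)
  Distance 2: (row=2, col=1), (row=3, col=0), (row=4, col=3), (row=5, col=0), (row=5, col=2)
  Distance 3: (row=1, col=1), (row=2, col=0), (row=2, col=2), (row=3, col=3), (row=5, col=3), (row=6, col=0), (row=6, col=2)
  Distance 4: (row=0, col=1), (row=1, col=0), (row=1, col=2), (row=2, col=3), (row=6, col=1), (row=6, col=3), (row=7, col=0)
  Distance 5: (row=0, col=0), (row=0, col=2), (row=7, col=3)
  Distance 6: (row=0, col=3)
Total reachable: 27 (grid has 27 open cells total)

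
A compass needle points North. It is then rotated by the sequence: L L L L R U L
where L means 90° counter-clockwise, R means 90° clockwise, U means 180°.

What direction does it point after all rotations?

Answer: Final heading: South

Derivation:
Start: North
  L (left (90° counter-clockwise)) -> West
  L (left (90° counter-clockwise)) -> South
  L (left (90° counter-clockwise)) -> East
  L (left (90° counter-clockwise)) -> North
  R (right (90° clockwise)) -> East
  U (U-turn (180°)) -> West
  L (left (90° counter-clockwise)) -> South
Final: South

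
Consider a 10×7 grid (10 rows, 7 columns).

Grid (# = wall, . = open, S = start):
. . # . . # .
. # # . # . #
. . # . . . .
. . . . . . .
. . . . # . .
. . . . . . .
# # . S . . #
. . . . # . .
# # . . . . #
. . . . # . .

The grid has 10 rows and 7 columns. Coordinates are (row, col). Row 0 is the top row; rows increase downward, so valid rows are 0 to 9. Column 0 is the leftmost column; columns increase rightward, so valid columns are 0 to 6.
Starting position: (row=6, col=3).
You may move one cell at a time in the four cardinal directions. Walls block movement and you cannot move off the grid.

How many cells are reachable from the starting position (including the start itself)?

Answer: Reachable cells: 53

Derivation:
BFS flood-fill from (row=6, col=3):
  Distance 0: (row=6, col=3)
  Distance 1: (row=5, col=3), (row=6, col=2), (row=6, col=4), (row=7, col=3)
  Distance 2: (row=4, col=3), (row=5, col=2), (row=5, col=4), (row=6, col=5), (row=7, col=2), (row=8, col=3)
  Distance 3: (row=3, col=3), (row=4, col=2), (row=5, col=1), (row=5, col=5), (row=7, col=1), (row=7, col=5), (row=8, col=2), (row=8, col=4), (row=9, col=3)
  Distance 4: (row=2, col=3), (row=3, col=2), (row=3, col=4), (row=4, col=1), (row=4, col=5), (row=5, col=0), (row=5, col=6), (row=7, col=0), (row=7, col=6), (row=8, col=5), (row=9, col=2)
  Distance 5: (row=1, col=3), (row=2, col=4), (row=3, col=1), (row=3, col=5), (row=4, col=0), (row=4, col=6), (row=9, col=1), (row=9, col=5)
  Distance 6: (row=0, col=3), (row=2, col=1), (row=2, col=5), (row=3, col=0), (row=3, col=6), (row=9, col=0), (row=9, col=6)
  Distance 7: (row=0, col=4), (row=1, col=5), (row=2, col=0), (row=2, col=6)
  Distance 8: (row=1, col=0)
  Distance 9: (row=0, col=0)
  Distance 10: (row=0, col=1)
Total reachable: 53 (grid has 54 open cells total)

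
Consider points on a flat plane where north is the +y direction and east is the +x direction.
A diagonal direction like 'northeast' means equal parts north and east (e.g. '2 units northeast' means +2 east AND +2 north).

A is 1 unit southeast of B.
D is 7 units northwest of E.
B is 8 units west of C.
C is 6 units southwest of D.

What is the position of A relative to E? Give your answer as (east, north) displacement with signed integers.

Answer: A is at (east=-20, north=0) relative to E.

Derivation:
Place E at the origin (east=0, north=0).
  D is 7 units northwest of E: delta (east=-7, north=+7); D at (east=-7, north=7).
  C is 6 units southwest of D: delta (east=-6, north=-6); C at (east=-13, north=1).
  B is 8 units west of C: delta (east=-8, north=+0); B at (east=-21, north=1).
  A is 1 unit southeast of B: delta (east=+1, north=-1); A at (east=-20, north=0).
Therefore A relative to E: (east=-20, north=0).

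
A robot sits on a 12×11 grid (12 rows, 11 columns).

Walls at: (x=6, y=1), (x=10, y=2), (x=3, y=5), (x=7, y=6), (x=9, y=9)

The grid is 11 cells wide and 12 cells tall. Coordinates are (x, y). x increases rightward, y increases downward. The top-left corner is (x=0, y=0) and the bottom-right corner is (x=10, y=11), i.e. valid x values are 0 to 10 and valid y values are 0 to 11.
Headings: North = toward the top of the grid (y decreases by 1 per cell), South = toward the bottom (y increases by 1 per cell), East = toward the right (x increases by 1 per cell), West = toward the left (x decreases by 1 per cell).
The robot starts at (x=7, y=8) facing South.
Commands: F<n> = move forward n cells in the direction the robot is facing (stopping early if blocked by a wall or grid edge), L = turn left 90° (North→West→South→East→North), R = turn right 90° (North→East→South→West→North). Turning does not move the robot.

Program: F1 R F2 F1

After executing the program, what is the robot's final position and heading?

Answer: Final position: (x=4, y=9), facing West

Derivation:
Start: (x=7, y=8), facing South
  F1: move forward 1, now at (x=7, y=9)
  R: turn right, now facing West
  F2: move forward 2, now at (x=5, y=9)
  F1: move forward 1, now at (x=4, y=9)
Final: (x=4, y=9), facing West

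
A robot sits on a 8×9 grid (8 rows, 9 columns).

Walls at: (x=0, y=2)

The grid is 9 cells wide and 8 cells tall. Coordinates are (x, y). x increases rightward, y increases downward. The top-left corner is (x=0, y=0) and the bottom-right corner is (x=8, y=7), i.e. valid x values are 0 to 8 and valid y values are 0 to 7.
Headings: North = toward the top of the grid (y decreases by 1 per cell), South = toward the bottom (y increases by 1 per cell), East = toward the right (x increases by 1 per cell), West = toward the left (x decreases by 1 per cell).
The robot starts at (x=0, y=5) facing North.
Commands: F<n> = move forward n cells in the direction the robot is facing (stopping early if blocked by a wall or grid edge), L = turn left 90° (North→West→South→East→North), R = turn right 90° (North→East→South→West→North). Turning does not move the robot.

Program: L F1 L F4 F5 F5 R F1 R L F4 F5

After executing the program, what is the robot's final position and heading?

Start: (x=0, y=5), facing North
  L: turn left, now facing West
  F1: move forward 0/1 (blocked), now at (x=0, y=5)
  L: turn left, now facing South
  F4: move forward 2/4 (blocked), now at (x=0, y=7)
  F5: move forward 0/5 (blocked), now at (x=0, y=7)
  F5: move forward 0/5 (blocked), now at (x=0, y=7)
  R: turn right, now facing West
  F1: move forward 0/1 (blocked), now at (x=0, y=7)
  R: turn right, now facing North
  L: turn left, now facing West
  F4: move forward 0/4 (blocked), now at (x=0, y=7)
  F5: move forward 0/5 (blocked), now at (x=0, y=7)
Final: (x=0, y=7), facing West

Answer: Final position: (x=0, y=7), facing West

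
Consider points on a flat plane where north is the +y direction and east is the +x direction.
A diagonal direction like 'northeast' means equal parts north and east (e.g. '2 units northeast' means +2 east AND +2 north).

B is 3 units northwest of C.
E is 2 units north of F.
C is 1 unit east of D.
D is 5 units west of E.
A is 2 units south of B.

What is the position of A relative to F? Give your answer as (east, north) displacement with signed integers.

Answer: A is at (east=-7, north=3) relative to F.

Derivation:
Place F at the origin (east=0, north=0).
  E is 2 units north of F: delta (east=+0, north=+2); E at (east=0, north=2).
  D is 5 units west of E: delta (east=-5, north=+0); D at (east=-5, north=2).
  C is 1 unit east of D: delta (east=+1, north=+0); C at (east=-4, north=2).
  B is 3 units northwest of C: delta (east=-3, north=+3); B at (east=-7, north=5).
  A is 2 units south of B: delta (east=+0, north=-2); A at (east=-7, north=3).
Therefore A relative to F: (east=-7, north=3).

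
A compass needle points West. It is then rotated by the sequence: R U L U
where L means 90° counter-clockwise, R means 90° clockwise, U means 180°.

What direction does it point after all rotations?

Start: West
  R (right (90° clockwise)) -> North
  U (U-turn (180°)) -> South
  L (left (90° counter-clockwise)) -> East
  U (U-turn (180°)) -> West
Final: West

Answer: Final heading: West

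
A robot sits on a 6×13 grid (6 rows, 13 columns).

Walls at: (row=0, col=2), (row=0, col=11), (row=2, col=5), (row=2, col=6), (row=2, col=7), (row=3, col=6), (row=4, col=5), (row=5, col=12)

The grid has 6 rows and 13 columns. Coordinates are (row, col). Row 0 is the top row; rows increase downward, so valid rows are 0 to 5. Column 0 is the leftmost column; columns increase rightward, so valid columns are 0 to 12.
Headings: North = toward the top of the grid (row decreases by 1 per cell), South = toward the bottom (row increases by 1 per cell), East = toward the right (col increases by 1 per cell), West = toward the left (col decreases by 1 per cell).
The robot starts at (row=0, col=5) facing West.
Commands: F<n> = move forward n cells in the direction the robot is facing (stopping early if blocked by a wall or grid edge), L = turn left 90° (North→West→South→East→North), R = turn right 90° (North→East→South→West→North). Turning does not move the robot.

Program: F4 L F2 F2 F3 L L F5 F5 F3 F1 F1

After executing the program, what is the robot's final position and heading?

Start: (row=0, col=5), facing West
  F4: move forward 2/4 (blocked), now at (row=0, col=3)
  L: turn left, now facing South
  F2: move forward 2, now at (row=2, col=3)
  F2: move forward 2, now at (row=4, col=3)
  F3: move forward 1/3 (blocked), now at (row=5, col=3)
  L: turn left, now facing East
  L: turn left, now facing North
  F5: move forward 5, now at (row=0, col=3)
  F5: move forward 0/5 (blocked), now at (row=0, col=3)
  F3: move forward 0/3 (blocked), now at (row=0, col=3)
  F1: move forward 0/1 (blocked), now at (row=0, col=3)
  F1: move forward 0/1 (blocked), now at (row=0, col=3)
Final: (row=0, col=3), facing North

Answer: Final position: (row=0, col=3), facing North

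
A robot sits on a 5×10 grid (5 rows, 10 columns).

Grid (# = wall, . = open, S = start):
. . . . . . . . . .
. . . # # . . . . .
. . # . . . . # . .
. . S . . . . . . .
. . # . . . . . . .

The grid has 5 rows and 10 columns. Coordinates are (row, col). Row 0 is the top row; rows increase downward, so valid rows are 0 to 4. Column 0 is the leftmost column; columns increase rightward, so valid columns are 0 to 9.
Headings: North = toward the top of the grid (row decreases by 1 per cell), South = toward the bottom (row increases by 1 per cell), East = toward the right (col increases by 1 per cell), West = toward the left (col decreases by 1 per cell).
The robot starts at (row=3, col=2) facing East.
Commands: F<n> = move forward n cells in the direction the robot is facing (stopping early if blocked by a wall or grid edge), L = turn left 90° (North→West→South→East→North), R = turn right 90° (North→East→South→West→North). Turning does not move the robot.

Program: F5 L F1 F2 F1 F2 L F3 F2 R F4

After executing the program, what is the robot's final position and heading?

Start: (row=3, col=2), facing East
  F5: move forward 5, now at (row=3, col=7)
  L: turn left, now facing North
  F1: move forward 0/1 (blocked), now at (row=3, col=7)
  F2: move forward 0/2 (blocked), now at (row=3, col=7)
  F1: move forward 0/1 (blocked), now at (row=3, col=7)
  F2: move forward 0/2 (blocked), now at (row=3, col=7)
  L: turn left, now facing West
  F3: move forward 3, now at (row=3, col=4)
  F2: move forward 2, now at (row=3, col=2)
  R: turn right, now facing North
  F4: move forward 0/4 (blocked), now at (row=3, col=2)
Final: (row=3, col=2), facing North

Answer: Final position: (row=3, col=2), facing North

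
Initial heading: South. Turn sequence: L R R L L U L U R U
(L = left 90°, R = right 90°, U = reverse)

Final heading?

Answer: Final heading: West

Derivation:
Start: South
  L (left (90° counter-clockwise)) -> East
  R (right (90° clockwise)) -> South
  R (right (90° clockwise)) -> West
  L (left (90° counter-clockwise)) -> South
  L (left (90° counter-clockwise)) -> East
  U (U-turn (180°)) -> West
  L (left (90° counter-clockwise)) -> South
  U (U-turn (180°)) -> North
  R (right (90° clockwise)) -> East
  U (U-turn (180°)) -> West
Final: West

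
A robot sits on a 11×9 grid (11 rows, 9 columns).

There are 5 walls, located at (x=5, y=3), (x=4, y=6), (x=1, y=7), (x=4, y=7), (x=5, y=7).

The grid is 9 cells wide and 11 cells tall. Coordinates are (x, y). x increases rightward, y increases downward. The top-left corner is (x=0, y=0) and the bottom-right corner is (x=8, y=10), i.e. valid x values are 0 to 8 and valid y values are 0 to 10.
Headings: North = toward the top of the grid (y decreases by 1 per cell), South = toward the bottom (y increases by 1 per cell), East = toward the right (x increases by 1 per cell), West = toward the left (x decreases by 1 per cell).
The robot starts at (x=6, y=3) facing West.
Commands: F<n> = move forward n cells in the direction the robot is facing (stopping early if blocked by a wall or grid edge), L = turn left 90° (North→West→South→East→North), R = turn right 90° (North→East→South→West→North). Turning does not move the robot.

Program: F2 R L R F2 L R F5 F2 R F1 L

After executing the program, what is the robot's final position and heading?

Start: (x=6, y=3), facing West
  F2: move forward 0/2 (blocked), now at (x=6, y=3)
  R: turn right, now facing North
  L: turn left, now facing West
  R: turn right, now facing North
  F2: move forward 2, now at (x=6, y=1)
  L: turn left, now facing West
  R: turn right, now facing North
  F5: move forward 1/5 (blocked), now at (x=6, y=0)
  F2: move forward 0/2 (blocked), now at (x=6, y=0)
  R: turn right, now facing East
  F1: move forward 1, now at (x=7, y=0)
  L: turn left, now facing North
Final: (x=7, y=0), facing North

Answer: Final position: (x=7, y=0), facing North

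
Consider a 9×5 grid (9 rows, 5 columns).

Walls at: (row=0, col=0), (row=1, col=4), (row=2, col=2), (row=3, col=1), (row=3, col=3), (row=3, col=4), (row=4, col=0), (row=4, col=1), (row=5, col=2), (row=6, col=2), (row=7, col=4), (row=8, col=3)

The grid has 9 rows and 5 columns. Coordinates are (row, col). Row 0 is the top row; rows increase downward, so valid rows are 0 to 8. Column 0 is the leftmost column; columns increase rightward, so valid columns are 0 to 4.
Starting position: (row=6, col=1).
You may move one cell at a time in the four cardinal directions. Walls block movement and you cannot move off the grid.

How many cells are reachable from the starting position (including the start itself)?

Answer: Reachable cells: 19

Derivation:
BFS flood-fill from (row=6, col=1):
  Distance 0: (row=6, col=1)
  Distance 1: (row=5, col=1), (row=6, col=0), (row=7, col=1)
  Distance 2: (row=5, col=0), (row=7, col=0), (row=7, col=2), (row=8, col=1)
  Distance 3: (row=7, col=3), (row=8, col=0), (row=8, col=2)
  Distance 4: (row=6, col=3)
  Distance 5: (row=5, col=3), (row=6, col=4)
  Distance 6: (row=4, col=3), (row=5, col=4)
  Distance 7: (row=4, col=2), (row=4, col=4)
  Distance 8: (row=3, col=2)
Total reachable: 19 (grid has 33 open cells total)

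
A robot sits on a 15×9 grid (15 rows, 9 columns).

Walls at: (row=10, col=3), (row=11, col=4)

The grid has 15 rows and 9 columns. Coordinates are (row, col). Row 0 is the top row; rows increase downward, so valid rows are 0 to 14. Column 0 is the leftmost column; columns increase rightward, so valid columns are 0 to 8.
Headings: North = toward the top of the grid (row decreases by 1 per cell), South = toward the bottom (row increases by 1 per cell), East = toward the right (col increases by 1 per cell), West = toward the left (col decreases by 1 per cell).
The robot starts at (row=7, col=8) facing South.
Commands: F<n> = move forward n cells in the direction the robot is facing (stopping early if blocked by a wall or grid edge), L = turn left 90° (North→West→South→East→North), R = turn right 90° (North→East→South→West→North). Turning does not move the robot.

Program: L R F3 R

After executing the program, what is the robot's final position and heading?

Answer: Final position: (row=10, col=8), facing West

Derivation:
Start: (row=7, col=8), facing South
  L: turn left, now facing East
  R: turn right, now facing South
  F3: move forward 3, now at (row=10, col=8)
  R: turn right, now facing West
Final: (row=10, col=8), facing West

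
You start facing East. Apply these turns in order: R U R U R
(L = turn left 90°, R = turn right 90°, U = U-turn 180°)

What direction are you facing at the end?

Answer: Final heading: North

Derivation:
Start: East
  R (right (90° clockwise)) -> South
  U (U-turn (180°)) -> North
  R (right (90° clockwise)) -> East
  U (U-turn (180°)) -> West
  R (right (90° clockwise)) -> North
Final: North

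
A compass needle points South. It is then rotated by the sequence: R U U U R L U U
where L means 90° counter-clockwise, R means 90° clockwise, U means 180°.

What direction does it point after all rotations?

Start: South
  R (right (90° clockwise)) -> West
  U (U-turn (180°)) -> East
  U (U-turn (180°)) -> West
  U (U-turn (180°)) -> East
  R (right (90° clockwise)) -> South
  L (left (90° counter-clockwise)) -> East
  U (U-turn (180°)) -> West
  U (U-turn (180°)) -> East
Final: East

Answer: Final heading: East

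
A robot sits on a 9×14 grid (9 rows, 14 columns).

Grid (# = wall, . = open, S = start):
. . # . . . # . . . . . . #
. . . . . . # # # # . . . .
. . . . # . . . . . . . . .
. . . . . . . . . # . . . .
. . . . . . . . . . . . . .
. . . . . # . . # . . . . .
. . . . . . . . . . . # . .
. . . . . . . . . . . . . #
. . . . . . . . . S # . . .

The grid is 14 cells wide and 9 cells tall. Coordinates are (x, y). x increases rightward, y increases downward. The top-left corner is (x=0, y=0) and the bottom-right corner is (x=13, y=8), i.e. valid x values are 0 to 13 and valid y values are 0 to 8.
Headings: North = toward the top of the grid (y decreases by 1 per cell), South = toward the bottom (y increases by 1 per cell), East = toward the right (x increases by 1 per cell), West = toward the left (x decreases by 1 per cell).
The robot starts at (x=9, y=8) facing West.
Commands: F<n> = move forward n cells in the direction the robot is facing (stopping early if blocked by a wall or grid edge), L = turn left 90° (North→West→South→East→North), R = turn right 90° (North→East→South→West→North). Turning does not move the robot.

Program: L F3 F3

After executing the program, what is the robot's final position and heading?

Answer: Final position: (x=9, y=8), facing South

Derivation:
Start: (x=9, y=8), facing West
  L: turn left, now facing South
  F3: move forward 0/3 (blocked), now at (x=9, y=8)
  F3: move forward 0/3 (blocked), now at (x=9, y=8)
Final: (x=9, y=8), facing South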